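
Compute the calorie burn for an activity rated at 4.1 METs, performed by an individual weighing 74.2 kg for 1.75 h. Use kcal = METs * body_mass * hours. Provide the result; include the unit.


Product of METs and mass = 4.1 * 74.2 = 304.22
Total kcal = 304.22 * 1.75 = 532.39 kcal

532.39 kcal


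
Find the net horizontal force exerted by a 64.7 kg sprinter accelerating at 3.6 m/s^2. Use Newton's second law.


Newton's second law: F = m * a
F = 64.7 * 3.6 = 232.92 N

232.92 N


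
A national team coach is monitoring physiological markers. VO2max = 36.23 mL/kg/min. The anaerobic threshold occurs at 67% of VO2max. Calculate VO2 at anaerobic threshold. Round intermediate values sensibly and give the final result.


AT fraction = 67 / 100 = 0.67
AT VO2 = 36.23 * 0.67
= 24.27 mL/kg/min

24.27 mL/kg/min


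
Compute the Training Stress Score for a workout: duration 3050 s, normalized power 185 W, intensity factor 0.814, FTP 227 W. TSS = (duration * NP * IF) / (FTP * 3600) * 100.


Product = 3050 * 185 * 0.814 = 459299.5
Base = 227 * 3600 = 817200
TSS = 459299.5 / 817200 * 100 = 56.2

56.2 TSS


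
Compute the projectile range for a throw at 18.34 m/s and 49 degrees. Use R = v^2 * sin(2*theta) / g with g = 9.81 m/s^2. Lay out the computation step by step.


Two times the angle = 98 degrees
sin(98) = 0.990268
R = 336.3556 * 0.990268 / 9.81 = 33.953 m

33.953 m


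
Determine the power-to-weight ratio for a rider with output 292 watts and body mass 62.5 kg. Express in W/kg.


P/W = 292 / 62.5 = 4.672 W/kg

4.672 W/kg


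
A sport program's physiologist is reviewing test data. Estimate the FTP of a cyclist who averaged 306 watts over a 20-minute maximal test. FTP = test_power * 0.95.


FTP = 306 * 0.95 = 290.7 W

290.7 W


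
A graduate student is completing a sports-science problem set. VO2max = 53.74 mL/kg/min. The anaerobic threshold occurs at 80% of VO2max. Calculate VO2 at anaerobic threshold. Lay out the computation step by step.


AT fraction = 80 / 100 = 0.8
AT VO2 = 53.74 * 0.8
= 42.99 mL/kg/min

42.99 mL/kg/min


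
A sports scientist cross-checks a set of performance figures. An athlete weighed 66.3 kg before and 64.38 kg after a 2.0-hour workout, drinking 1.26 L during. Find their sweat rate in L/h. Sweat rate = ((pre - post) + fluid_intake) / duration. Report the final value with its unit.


Body mass change = 1.92 kg
Total sweat loss = 1.92 + 1.26 = 3.18 L
Rate = 3.18 / 2.0 = 1.59 L/h

1.59 L/h


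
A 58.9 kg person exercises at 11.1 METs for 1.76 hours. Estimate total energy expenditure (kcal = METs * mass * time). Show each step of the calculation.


Energy = METs * mass(kg) * time(h)
= 11.1 * 58.9 * 1.76
= 1150.67 kcal

1150.67 kcal


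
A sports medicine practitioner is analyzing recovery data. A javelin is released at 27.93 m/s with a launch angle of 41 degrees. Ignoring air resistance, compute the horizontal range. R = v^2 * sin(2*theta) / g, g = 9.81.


Launch speed squared = 780.0849
sin(2 * 41 deg) = 0.990268
Range = 780.0849 * 0.990268 / 9.81
= 78.745 m

78.745 m


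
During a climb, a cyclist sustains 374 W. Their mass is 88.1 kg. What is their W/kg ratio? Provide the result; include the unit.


Power-to-weight = 374 W / 88.1 kg
= 4.245 W/kg

4.245 W/kg


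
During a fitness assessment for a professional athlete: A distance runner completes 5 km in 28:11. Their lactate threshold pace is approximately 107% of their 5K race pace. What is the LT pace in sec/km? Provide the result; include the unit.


Convert to seconds: 28 min 11 s = 1691 s
Pace per km = 1691 / 5 = 338.2 s/km
LT pace = 338.2 * 1.07 = 361.87 s/km

361.87 s/km


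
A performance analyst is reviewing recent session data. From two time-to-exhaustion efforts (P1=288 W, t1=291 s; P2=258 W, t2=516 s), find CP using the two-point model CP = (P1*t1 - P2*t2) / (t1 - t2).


Work in trial 1 = 83808 J
Work in trial 2 = 133128 J
Delta work = -49320 J
Delta time = -225 s
CP = -49320 / -225 = 219.2 W

219.2 W


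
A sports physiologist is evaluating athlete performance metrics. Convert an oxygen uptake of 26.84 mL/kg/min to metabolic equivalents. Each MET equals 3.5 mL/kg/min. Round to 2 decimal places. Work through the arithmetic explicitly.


One MET = 3.5 mL/kg/min
Number of METs = 26.84 / 3.5
= 7.67 METs

7.67 METs


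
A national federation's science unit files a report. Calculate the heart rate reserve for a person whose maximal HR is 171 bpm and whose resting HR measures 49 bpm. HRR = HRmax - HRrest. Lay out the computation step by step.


HRmax = 171 bpm
HRrest = 49 bpm
HRR = 171 - 49 = 122 bpm

122 bpm


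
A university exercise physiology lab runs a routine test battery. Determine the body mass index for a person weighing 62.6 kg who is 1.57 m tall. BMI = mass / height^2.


BMI = mass / height^2
= 62.6 / 1.57^2
= 62.6 / 2.4649
= 25.4 kg/m^2

25.4 kg/m^2


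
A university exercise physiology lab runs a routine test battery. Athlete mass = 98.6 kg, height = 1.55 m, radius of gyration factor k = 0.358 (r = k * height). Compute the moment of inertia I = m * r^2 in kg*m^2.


r = k * height = 0.358 * 1.55 = 0.5549 m
r^2 = 0.5549^2 = 0.307914
I = 98.6 * 0.307914 = 30.36 kg*m^2

30.36 kg*m^2


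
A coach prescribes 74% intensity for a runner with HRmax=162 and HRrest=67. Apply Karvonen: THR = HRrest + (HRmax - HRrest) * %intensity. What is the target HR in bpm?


Heart rate reserve = 162 - 67 = 95
Intensity fraction = 74 / 100 = 0.74
THR = 67 + 95 * 0.74 = 137.3 bpm

137.3 bpm


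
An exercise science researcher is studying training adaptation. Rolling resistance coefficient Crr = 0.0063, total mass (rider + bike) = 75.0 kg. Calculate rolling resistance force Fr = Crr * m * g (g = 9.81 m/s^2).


Fr = Crr * m * g
= 0.0063 * 75.0 * 9.81
= 4.635 N

4.635 N


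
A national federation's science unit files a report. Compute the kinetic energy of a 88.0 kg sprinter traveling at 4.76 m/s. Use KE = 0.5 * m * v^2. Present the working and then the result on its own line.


Velocity squared = 22.6576
KE = 0.5 * 88.0 * 22.6576 = 996.93 J

996.93 J


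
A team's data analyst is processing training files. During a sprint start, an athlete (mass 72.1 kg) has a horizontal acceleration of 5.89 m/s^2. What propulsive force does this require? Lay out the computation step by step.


Propulsive force = mass * acceleration
= 72.1 kg * 5.89 m/s^2
= 424.67 N

424.67 N


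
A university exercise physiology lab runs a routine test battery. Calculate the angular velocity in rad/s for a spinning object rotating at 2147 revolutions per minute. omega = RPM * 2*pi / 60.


omega = RPM * 2*pi / 60
= 2147 * 6.28318531 / 60
= 224.833 rad/s

224.833 rad/s


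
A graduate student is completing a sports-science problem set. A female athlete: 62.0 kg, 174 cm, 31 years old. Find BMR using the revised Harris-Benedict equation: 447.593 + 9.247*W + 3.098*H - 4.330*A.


Intercept = 447.593
Weight contribution = 9.247 * 62.0 = 573.314
Height contribution = 3.098 * 174 = 539.052
Age contribution = 4.33 * 31 = 134.23
BMR = 447.593 + 573.314 + 539.052 - 134.23
= 1425.73 kcal/day

1425.73 kcal/day


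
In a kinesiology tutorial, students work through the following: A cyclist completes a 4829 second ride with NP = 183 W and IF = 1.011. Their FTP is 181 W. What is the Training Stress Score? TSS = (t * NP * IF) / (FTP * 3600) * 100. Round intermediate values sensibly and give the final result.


t * NP * IF = 4829 * 183 * 1.011 = 893427.777
FTP * 3600 = 651600
TSS = (893427.777 / 651600) * 100 = 137.11

137.11 TSS


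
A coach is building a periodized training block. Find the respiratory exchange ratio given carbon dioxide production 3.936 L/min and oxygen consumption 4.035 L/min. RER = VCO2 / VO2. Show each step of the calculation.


VCO2 = 3.936 L/min
VO2 = 4.035 L/min
RER = 3.936 / 4.035 = 0.9755

0.9755


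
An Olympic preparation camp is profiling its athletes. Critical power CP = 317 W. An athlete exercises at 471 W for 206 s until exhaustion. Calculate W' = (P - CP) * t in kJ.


P - CP = 471 - 317 = 154 W
W' = 154 * 206 = 31724 J
= 31724 / 1000 = 31.724 kJ

31.724 kJ


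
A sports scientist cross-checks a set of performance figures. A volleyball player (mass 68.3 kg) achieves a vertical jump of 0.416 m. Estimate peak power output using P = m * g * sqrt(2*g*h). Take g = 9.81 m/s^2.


2 * g * h = 2 * 9.81 * 0.416 = 8.16192
sqrt(8.16192) = 2.856907 m/s
P = 68.3 * 9.81 * 2.856907 = 1914.19 W

1914.19 W


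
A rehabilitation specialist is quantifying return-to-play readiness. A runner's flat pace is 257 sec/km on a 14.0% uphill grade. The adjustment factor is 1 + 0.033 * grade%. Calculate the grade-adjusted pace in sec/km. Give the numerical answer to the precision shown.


Factor = 1 + 0.033 * 14.0 = 1.462
Adjusted pace = 257 * 1.462
= 375.73 sec/km

375.73 s/km


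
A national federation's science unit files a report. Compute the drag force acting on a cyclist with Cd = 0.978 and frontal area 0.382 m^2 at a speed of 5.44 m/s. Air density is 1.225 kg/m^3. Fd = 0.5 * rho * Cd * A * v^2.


Step 1: v^2 = 29.5936
Step 2: Fd = 0.5 * 1.225 * 0.978 * 0.382 * 29.5936
= 6.772 N

6.772 N


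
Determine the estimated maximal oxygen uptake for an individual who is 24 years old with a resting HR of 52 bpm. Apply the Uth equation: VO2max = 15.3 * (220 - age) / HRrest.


HRmax = 220 - 24 = 196
VO2max = 15.3 * (196 / 52)
= 15.3 * 3.7692
= 57.67 mL/kg/min

57.67 mL/kg/min


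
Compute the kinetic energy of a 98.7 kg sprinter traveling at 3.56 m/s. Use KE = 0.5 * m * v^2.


Velocity squared = 12.6736
KE = 0.5 * 98.7 * 12.6736 = 625.44 J

625.44 J


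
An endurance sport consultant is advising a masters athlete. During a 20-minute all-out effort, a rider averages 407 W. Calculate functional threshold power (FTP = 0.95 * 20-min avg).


FTP = 0.95 * 407
= 386.65 W

386.65 W


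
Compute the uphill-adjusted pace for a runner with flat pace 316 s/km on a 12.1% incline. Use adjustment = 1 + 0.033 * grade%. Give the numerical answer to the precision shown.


Adjustment factor = 1 + 0.033 * 12.1 = 1.3993
Grade-adjusted pace = 316 * 1.3993 = 442.18 s/km

442.18 s/km


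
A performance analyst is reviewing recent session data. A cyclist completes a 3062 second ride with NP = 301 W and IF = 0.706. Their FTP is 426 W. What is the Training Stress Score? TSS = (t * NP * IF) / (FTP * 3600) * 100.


t * NP * IF = 3062 * 301 * 0.706 = 650693.372
FTP * 3600 = 1533600
TSS = (650693.372 / 1533600) * 100 = 42.43

42.43 TSS


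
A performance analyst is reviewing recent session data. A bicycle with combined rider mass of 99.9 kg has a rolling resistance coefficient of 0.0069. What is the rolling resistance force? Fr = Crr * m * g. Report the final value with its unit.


Fr = 0.0069 * 99.9 * 9.81
= 0.68931 * 9.81
= 6.762 N

6.762 N


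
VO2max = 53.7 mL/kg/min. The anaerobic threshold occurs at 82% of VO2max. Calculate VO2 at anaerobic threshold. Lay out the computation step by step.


AT fraction = 82 / 100 = 0.82
AT VO2 = 53.7 * 0.82
= 44.03 mL/kg/min

44.03 mL/kg/min


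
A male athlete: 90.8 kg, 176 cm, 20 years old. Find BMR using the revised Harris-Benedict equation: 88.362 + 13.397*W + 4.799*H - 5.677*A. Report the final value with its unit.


Intercept = 88.362
Weight contribution = 13.397 * 90.8 = 1216.4476
Height contribution = 4.799 * 176 = 844.624
Age contribution = 5.677 * 20 = 113.54
BMR = 88.362 + 1216.4476 + 844.624 - 113.54
= 2035.89 kcal/day

2035.89 kcal/day


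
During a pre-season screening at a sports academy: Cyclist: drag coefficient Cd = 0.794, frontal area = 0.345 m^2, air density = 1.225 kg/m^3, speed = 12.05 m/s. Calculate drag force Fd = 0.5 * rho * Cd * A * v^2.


v^2 = 12.05^2 = 145.2025
Fd = 0.5 * 1.225 * 0.794 * 0.345 * 145.2025
= 24.362 N

24.362 N


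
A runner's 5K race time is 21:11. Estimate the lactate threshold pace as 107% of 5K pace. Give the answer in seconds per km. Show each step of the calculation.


Total race time = 21*60 + 11 = 1271 seconds
5K pace = 1271 / 5 = 254.2 sec/km
LT pace = 254.2 * 1.07 = 271.99 sec/km

271.99 s/km


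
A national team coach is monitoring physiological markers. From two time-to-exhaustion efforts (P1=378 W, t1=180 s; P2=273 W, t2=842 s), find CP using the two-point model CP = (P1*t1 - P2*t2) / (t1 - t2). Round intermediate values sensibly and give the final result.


Work in trial 1 = 68040 J
Work in trial 2 = 229866 J
Delta work = -161826 J
Delta time = -662 s
CP = -161826 / -662 = 244.45 W

244.45 W


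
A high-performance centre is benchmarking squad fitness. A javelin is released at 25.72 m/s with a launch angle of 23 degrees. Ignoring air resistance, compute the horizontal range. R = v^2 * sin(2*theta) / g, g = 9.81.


Launch speed squared = 661.5184
sin(2 * 23 deg) = 0.71934
Range = 661.5184 * 0.71934 / 9.81
= 48.507 m

48.507 m


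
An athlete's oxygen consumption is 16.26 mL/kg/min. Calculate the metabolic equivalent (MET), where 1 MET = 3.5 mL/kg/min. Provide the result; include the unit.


MET = VO2 / 3.5
= 16.26 / 3.5
= 4.65 METs

4.65 METs


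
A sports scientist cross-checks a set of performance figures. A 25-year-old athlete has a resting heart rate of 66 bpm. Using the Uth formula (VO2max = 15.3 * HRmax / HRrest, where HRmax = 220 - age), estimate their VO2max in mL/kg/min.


HRmax = 220 - 25 = 195 bpm
Ratio = HRmax / HRrest = 195 / 66 = 2.9545
VO2max = 15.3 * 2.9545 = 45.2 mL/kg/min

45.2 mL/kg/min


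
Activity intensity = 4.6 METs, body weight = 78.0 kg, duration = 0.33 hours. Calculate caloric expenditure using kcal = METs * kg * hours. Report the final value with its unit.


kcal = 4.6 * 78.0 * 0.33
= 358.8 * 0.33
= 118.4 kcal

118.4 kcal


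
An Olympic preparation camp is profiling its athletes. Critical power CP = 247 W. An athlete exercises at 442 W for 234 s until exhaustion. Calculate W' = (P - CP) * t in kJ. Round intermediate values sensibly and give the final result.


P - CP = 442 - 247 = 195 W
W' = 195 * 234 = 45630 J
= 45630 / 1000 = 45.63 kJ

45.63 kJ


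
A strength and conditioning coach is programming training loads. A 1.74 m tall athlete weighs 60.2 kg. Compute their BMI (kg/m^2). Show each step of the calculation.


height^2 = 3.0276 m^2
BMI = 60.2 / 3.0276 = 19.88 kg/m^2

19.88 kg/m^2


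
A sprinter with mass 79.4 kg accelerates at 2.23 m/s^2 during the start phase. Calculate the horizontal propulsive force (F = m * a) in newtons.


F = m * a
= 79.4 * 2.23
= 177.06 N

177.06 N


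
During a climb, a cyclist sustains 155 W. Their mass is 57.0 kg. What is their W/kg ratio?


Power-to-weight = 155 W / 57.0 kg
= 2.719 W/kg

2.719 W/kg


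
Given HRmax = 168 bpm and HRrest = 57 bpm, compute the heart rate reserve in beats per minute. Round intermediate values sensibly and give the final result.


Heart rate reserve = maximum HR minus resting HR
HRR = 168 - 57 = 111 bpm

111 bpm


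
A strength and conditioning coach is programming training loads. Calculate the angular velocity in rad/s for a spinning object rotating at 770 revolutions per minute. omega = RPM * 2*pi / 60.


omega = RPM * 2*pi / 60
= 770 * 6.28318531 / 60
= 80.634 rad/s

80.634 rad/s


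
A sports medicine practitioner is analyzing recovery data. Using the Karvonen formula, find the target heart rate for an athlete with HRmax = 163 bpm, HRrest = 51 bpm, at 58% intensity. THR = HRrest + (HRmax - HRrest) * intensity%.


HRR = 163 - 51 = 112
THR = 51 + 112 * 0.58
= 51 + 64.96
= 115.96 bpm

115.96 bpm


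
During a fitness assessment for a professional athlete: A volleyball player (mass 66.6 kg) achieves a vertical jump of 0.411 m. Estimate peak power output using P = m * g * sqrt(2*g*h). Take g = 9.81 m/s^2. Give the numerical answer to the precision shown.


2 * g * h = 2 * 9.81 * 0.411 = 8.06382
sqrt(8.06382) = 2.839687 m/s
P = 66.6 * 9.81 * 2.839687 = 1855.3 W

1855.3 W


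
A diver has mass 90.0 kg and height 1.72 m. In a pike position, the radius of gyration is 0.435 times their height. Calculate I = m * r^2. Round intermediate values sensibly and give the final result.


r = 0.435 * 1.72 = 0.7482 m
I = m * r^2 = 90.0 * 0.559803 = 50.382 kg*m^2

50.382 kg*m^2


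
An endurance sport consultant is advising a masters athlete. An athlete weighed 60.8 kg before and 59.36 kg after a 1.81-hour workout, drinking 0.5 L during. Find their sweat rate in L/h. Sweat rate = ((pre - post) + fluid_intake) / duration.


Body mass change = 1.44 kg
Total sweat loss = 1.44 + 0.5 = 1.94 L
Rate = 1.94 / 1.81 = 1.072 L/h

1.072 L/h


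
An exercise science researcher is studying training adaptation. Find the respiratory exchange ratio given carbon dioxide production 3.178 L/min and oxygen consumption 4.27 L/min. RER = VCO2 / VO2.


VCO2 = 3.178 L/min
VO2 = 4.27 L/min
RER = 3.178 / 4.27 = 0.7443

0.7443


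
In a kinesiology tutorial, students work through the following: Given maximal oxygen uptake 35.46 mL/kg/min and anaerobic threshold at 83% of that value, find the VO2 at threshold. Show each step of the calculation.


Percentage as decimal = 0.83
VO2 at AT = 35.46 * 0.83 = 29.43 mL/kg/min

29.43 mL/kg/min


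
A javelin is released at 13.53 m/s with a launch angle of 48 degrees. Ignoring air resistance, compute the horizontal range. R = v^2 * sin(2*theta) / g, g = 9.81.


Launch speed squared = 183.0609
sin(2 * 48 deg) = 0.994522
Range = 183.0609 * 0.994522 / 9.81
= 18.558 m

18.558 m


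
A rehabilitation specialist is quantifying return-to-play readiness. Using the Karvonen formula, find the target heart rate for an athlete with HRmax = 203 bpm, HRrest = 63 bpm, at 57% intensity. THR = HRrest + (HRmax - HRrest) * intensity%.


HRR = 203 - 63 = 140
THR = 63 + 140 * 0.57
= 63 + 79.8
= 142.8 bpm

142.8 bpm


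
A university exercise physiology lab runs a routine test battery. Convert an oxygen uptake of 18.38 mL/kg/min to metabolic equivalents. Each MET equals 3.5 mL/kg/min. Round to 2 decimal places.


One MET = 3.5 mL/kg/min
Number of METs = 18.38 / 3.5
= 5.25 METs

5.25 METs


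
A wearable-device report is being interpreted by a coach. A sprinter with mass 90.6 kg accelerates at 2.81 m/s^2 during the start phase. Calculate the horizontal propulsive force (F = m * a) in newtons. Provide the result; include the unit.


F = m * a
= 90.6 * 2.81
= 254.59 N

254.59 N


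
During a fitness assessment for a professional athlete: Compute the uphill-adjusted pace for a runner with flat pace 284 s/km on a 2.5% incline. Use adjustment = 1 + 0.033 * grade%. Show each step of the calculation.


Adjustment factor = 1 + 0.033 * 2.5 = 1.0825
Grade-adjusted pace = 284 * 1.0825 = 307.43 s/km

307.43 s/km


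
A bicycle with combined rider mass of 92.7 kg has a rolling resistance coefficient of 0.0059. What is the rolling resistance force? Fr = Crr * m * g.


Fr = 0.0059 * 92.7 * 9.81
= 0.54693 * 9.81
= 5.365 N

5.365 N


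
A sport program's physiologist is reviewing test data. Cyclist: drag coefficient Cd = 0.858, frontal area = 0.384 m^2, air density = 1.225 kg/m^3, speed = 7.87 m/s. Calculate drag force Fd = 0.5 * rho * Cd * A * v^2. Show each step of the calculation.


v^2 = 7.87^2 = 61.9369
Fd = 0.5 * 1.225 * 0.858 * 0.384 * 61.9369
= 12.499 N

12.499 N


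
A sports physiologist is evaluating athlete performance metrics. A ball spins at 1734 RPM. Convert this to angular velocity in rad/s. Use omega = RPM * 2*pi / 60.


omega = 1734 * 2 * pi / 60
= 1734 * 6.28318531 / 60
= 10895.043 / 60
= 181.584 rad/s

181.584 rad/s


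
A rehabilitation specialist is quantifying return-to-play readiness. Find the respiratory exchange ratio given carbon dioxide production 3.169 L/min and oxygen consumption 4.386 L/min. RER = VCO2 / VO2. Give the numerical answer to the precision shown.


VCO2 = 3.169 L/min
VO2 = 4.386 L/min
RER = 3.169 / 4.386 = 0.7225

0.7225


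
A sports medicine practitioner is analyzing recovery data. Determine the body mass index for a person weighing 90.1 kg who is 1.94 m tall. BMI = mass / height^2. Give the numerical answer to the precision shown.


BMI = mass / height^2
= 90.1 / 1.94^2
= 90.1 / 3.7636
= 23.94 kg/m^2

23.94 kg/m^2


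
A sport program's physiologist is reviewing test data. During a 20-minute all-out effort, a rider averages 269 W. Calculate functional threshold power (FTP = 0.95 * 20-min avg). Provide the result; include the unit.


FTP = 0.95 * 269
= 255.55 W

255.55 W


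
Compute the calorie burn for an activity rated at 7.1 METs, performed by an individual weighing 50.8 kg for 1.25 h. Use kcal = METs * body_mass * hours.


Product of METs and mass = 7.1 * 50.8 = 360.68
Total kcal = 360.68 * 1.25 = 450.85 kcal

450.85 kcal


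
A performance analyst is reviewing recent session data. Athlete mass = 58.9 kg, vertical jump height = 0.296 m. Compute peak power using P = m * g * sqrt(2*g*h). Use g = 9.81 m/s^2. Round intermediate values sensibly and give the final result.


sqrt(2 * 9.81 * 0.296) = sqrt(5.80752) = 2.40988 m/s
P = 58.9 * 9.81 * 2.40988
= 1392.45 W

1392.45 W


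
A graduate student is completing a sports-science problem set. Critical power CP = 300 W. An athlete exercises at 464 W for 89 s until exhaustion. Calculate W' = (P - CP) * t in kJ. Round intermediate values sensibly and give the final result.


P - CP = 464 - 300 = 164 W
W' = 164 * 89 = 14596 J
= 14596 / 1000 = 14.596 kJ

14.596 kJ


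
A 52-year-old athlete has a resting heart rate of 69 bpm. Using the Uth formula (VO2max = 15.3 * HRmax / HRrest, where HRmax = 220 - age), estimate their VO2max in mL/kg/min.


HRmax = 220 - 52 = 168 bpm
Ratio = HRmax / HRrest = 168 / 69 = 2.4348
VO2max = 15.3 * 2.4348 = 37.25 mL/kg/min

37.25 mL/kg/min


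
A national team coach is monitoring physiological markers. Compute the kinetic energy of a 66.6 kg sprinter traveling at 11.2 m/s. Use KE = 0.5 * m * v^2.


Velocity squared = 125.44
KE = 0.5 * 66.6 * 125.44 = 4177.15 J

4177.15 J


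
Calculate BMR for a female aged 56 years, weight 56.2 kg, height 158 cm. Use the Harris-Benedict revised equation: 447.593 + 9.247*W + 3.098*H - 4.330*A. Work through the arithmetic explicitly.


Substituting values:
W term = 9.247 * 56.2 = 519.6814
H term = 3.098 * 158 = 489.484
A term = 4.330 * 56 = 242.48
BMR = 1214.28 kcal/day

1214.28 kcal/day


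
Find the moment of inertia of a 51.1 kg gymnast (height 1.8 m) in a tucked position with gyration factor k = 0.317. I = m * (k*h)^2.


Radius of gyration = 0.317 * 1.8 = 0.5706 m
I = 51.1 * 0.5706^2
= 51.1 * 0.325584
= 16.637 kg*m^2

16.637 kg*m^2


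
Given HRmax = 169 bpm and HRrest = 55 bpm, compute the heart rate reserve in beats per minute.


Heart rate reserve = maximum HR minus resting HR
HRR = 169 - 55 = 114 bpm

114 bpm


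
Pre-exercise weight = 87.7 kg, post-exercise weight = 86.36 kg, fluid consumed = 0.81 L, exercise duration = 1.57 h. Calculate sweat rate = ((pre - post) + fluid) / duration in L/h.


Weight loss = 87.7 - 86.36 = 1.34 kg (approx L)
Total sweat = 1.34 + 0.81 = 2.15 L
Sweat rate = 2.15 / 1.57 = 1.369 L/h

1.369 L/h


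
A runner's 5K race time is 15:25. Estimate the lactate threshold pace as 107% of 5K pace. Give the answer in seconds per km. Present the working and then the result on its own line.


Total race time = 15*60 + 25 = 925 seconds
5K pace = 925 / 5 = 185.0 sec/km
LT pace = 185.0 * 1.07 = 197.95 sec/km

197.95 s/km


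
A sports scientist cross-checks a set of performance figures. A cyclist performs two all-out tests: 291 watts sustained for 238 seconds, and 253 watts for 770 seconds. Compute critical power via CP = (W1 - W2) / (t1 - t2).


W1 = P1 * t1 = 291 * 238 = 69258 J
W2 = P2 * t2 = 253 * 770 = 194810 J
CP = (69258 - 194810) / (238 - 770)
= 236.0 W

236.0 W


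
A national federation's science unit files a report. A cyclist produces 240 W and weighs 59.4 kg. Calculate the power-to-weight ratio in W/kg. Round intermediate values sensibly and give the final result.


P/W = power / mass
= 240 / 59.4
= 4.04 W/kg

4.04 W/kg


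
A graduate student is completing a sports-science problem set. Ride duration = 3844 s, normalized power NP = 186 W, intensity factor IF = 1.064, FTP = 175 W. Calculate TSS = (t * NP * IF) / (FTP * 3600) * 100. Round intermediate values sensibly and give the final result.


Numerator = 3844 * 186 * 1.064 = 760742.976
Denominator = 175 * 3600 = 630000
TSS = 760742.976 / 630000 * 100
= 120.75

120.75 TSS


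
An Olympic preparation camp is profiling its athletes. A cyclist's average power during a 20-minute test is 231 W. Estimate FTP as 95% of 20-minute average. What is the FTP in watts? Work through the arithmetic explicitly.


FTP = 20-min power * 0.95
= 231 * 0.95
= 219.45 W

219.45 W


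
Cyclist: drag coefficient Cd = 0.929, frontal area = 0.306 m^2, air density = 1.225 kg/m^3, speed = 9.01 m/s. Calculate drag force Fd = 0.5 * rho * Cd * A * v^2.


v^2 = 9.01^2 = 81.1801
Fd = 0.5 * 1.225 * 0.929 * 0.306 * 81.1801
= 14.135 N

14.135 N


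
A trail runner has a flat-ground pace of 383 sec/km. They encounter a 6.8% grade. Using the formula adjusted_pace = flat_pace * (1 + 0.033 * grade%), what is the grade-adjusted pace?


Grade factor = 1 + 0.033 * 6.8 = 1.2244
Adjusted = 383 * 1.2244 = 468.95 sec/km

468.95 s/km


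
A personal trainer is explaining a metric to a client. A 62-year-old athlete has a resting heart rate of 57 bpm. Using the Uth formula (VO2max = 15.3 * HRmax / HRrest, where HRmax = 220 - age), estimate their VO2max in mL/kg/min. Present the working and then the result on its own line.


HRmax = 220 - 62 = 158 bpm
Ratio = HRmax / HRrest = 158 / 57 = 2.7719
VO2max = 15.3 * 2.7719 = 42.41 mL/kg/min

42.41 mL/kg/min


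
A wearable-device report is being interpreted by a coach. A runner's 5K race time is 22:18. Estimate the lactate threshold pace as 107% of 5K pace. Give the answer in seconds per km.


Total race time = 22*60 + 18 = 1338 seconds
5K pace = 1338 / 5 = 267.6 sec/km
LT pace = 267.6 * 1.07 = 286.33 sec/km

286.33 s/km


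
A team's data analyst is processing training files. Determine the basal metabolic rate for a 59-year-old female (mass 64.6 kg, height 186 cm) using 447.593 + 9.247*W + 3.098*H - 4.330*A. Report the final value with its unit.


BMR = 447.593 + 9.247*64.6 + 3.098*186 - 4.330*59
= 1365.71 kcal/day

1365.71 kcal/day


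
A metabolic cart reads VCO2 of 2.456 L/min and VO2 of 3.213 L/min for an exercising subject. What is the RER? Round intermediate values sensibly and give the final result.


RER = VCO2 / VO2 = 2.456 / 3.213 = 0.7644

0.7644


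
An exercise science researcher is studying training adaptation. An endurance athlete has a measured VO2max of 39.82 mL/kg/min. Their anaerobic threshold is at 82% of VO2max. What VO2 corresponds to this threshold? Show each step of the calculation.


Anaerobic threshold VO2 = VO2max * 82%
= 39.82 * 0.82
= 32.65 mL/kg/min

32.65 mL/kg/min


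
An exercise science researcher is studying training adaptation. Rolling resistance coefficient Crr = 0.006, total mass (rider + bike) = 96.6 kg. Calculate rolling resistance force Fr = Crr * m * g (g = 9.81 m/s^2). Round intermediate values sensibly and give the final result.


Fr = Crr * m * g
= 0.006 * 96.6 * 9.81
= 5.686 N

5.686 N


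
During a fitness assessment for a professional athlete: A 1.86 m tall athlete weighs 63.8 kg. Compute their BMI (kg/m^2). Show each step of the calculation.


height^2 = 3.4596 m^2
BMI = 63.8 / 3.4596 = 18.44 kg/m^2

18.44 kg/m^2


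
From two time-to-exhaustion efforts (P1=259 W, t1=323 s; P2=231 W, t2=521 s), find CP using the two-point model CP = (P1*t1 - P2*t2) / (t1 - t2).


Work in trial 1 = 83657 J
Work in trial 2 = 120351 J
Delta work = -36694 J
Delta time = -198 s
CP = -36694 / -198 = 185.32 W

185.32 W


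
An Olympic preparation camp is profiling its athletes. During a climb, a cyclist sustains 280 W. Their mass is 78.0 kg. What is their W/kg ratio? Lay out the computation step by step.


Power-to-weight = 280 W / 78.0 kg
= 3.59 W/kg

3.59 W/kg


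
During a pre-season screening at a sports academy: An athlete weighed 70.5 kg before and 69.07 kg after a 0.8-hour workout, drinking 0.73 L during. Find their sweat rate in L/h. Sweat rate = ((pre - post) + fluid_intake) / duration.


Body mass change = 1.43 kg
Total sweat loss = 1.43 + 0.73 = 2.16 L
Rate = 2.16 / 0.8 = 2.7 L/h

2.7 L/h


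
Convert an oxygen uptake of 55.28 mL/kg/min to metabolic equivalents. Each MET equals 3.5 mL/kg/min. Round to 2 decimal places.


One MET = 3.5 mL/kg/min
Number of METs = 55.28 / 3.5
= 15.79 METs

15.79 METs


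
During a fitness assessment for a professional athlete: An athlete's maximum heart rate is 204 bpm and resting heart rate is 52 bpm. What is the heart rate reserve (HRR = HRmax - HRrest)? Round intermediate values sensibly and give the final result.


HRR = HRmax - HRrest
= 204 - 52
= 152 bpm

152 bpm


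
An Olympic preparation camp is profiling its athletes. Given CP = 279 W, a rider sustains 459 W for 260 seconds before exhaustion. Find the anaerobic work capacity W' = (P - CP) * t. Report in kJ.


Excess power = 459 - 279 = 180 W
Work above CP = 180 * 260 = 46800 J
W' = 46.8 kJ

46.8 kJ


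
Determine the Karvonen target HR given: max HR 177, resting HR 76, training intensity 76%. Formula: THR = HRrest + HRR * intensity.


HRR = HRmax - HRrest = 177 - 76 = 101
THR = 76 + 101 * 0.76
= 152.76 bpm

152.76 bpm


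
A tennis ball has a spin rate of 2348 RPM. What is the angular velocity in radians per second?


Convert RPM to rad/s: multiply by 2*pi and divide by 60
omega = 2348 * 2 * pi / 60
= 245.882 rad/s

245.882 rad/s


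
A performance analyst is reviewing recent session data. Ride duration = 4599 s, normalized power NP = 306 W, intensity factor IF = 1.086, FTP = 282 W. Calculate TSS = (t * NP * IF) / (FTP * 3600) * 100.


Numerator = 4599 * 306 * 1.086 = 1528321.284
Denominator = 282 * 3600 = 1015200
TSS = 1528321.284 / 1015200 * 100
= 150.54

150.54 TSS


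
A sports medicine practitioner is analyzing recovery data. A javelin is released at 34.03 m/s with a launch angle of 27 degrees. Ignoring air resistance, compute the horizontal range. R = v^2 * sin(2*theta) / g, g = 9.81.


Launch speed squared = 1158.0409
sin(2 * 27 deg) = 0.809017
Range = 1158.0409 * 0.809017 / 9.81
= 95.502 m

95.502 m


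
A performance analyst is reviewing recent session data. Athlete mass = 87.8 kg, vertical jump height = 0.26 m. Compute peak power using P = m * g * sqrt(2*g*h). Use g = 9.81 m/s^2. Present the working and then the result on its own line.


sqrt(2 * 9.81 * 0.26) = sqrt(5.1012) = 2.258584 m/s
P = 87.8 * 9.81 * 2.258584
= 1945.36 W

1945.36 W


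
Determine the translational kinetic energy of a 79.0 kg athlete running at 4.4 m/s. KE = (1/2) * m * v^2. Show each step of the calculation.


KE = 0.5 * m * v^2
= 0.5 * 79.0 * 4.4^2
= 0.5 * 79.0 * 19.36
= 764.72 J

764.72 J


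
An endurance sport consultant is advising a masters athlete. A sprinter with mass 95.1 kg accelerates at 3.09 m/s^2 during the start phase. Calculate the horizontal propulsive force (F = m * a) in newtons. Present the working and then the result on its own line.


F = m * a
= 95.1 * 3.09
= 293.86 N

293.86 N


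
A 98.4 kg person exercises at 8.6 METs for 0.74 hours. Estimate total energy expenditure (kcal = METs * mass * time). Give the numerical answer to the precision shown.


Energy = METs * mass(kg) * time(h)
= 8.6 * 98.4 * 0.74
= 626.22 kcal

626.22 kcal


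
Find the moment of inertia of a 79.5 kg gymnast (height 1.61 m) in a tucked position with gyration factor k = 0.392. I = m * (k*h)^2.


Radius of gyration = 0.392 * 1.61 = 0.63112 m
I = 79.5 * 0.63112^2
= 79.5 * 0.398312
= 31.666 kg*m^2

31.666 kg*m^2


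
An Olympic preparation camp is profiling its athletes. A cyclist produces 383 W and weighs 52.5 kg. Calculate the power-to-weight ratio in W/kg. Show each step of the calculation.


P/W = power / mass
= 383 / 52.5
= 7.295 W/kg

7.295 W/kg


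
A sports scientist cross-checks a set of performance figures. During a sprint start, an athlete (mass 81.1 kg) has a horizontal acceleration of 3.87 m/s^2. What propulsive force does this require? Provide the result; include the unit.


Propulsive force = mass * acceleration
= 81.1 kg * 3.87 m/s^2
= 313.86 N

313.86 N


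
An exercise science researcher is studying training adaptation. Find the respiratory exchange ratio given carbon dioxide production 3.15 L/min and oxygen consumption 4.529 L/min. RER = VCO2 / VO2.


VCO2 = 3.15 L/min
VO2 = 4.529 L/min
RER = 3.15 / 4.529 = 0.6955

0.6955


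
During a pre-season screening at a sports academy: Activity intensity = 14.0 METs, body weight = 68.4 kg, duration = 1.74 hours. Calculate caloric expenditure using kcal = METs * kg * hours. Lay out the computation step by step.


kcal = 14.0 * 68.4 * 1.74
= 957.6 * 1.74
= 1666.22 kcal

1666.22 kcal


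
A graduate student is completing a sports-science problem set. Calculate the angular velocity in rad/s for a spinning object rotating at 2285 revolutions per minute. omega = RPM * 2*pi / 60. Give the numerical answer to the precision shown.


omega = RPM * 2*pi / 60
= 2285 * 6.28318531 / 60
= 239.285 rad/s

239.285 rad/s


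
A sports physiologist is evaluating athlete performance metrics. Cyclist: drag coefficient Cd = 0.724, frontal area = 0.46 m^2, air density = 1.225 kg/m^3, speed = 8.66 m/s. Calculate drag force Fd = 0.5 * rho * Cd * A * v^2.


v^2 = 8.66^2 = 74.9956
Fd = 0.5 * 1.225 * 0.724 * 0.46 * 74.9956
= 15.298 N

15.298 N


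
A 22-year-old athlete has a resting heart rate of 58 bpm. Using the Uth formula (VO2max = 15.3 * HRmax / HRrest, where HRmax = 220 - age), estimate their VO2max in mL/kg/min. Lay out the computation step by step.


HRmax = 220 - 22 = 198 bpm
Ratio = HRmax / HRrest = 198 / 58 = 3.4138
VO2max = 15.3 * 3.4138 = 52.23 mL/kg/min

52.23 mL/kg/min


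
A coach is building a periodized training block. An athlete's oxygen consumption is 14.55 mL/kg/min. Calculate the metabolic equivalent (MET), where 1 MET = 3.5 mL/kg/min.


MET = VO2 / 3.5
= 14.55 / 3.5
= 4.16 METs

4.16 METs


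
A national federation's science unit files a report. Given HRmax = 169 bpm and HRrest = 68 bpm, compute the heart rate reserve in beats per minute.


Heart rate reserve = maximum HR minus resting HR
HRR = 169 - 68 = 101 bpm

101 bpm


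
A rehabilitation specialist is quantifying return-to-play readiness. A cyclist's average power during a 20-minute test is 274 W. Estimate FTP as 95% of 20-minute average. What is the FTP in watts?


FTP = 20-min power * 0.95
= 274 * 0.95
= 260.3 W

260.3 W


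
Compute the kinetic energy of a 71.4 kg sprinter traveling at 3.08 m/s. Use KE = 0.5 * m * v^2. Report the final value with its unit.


Velocity squared = 9.4864
KE = 0.5 * 71.4 * 9.4864 = 338.66 J

338.66 J


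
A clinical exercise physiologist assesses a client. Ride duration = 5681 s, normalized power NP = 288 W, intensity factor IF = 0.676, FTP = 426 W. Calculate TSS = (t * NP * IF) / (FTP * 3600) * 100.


Numerator = 5681 * 288 * 0.676 = 1106022.528
Denominator = 426 * 3600 = 1533600
TSS = 1106022.528 / 1533600 * 100
= 72.12

72.12 TSS


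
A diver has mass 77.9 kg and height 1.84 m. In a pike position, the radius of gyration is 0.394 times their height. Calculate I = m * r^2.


r = 0.394 * 1.84 = 0.72496 m
I = m * r^2 = 77.9 * 0.525567 = 40.942 kg*m^2

40.942 kg*m^2


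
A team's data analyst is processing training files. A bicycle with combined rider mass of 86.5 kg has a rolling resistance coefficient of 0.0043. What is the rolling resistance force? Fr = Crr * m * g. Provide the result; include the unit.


Fr = 0.0043 * 86.5 * 9.81
= 0.37195 * 9.81
= 3.649 N

3.649 N


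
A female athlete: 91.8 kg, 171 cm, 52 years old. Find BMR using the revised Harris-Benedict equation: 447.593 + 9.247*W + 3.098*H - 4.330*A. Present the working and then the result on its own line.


Intercept = 447.593
Weight contribution = 9.247 * 91.8 = 848.8746
Height contribution = 3.098 * 171 = 529.758
Age contribution = 4.33 * 52 = 225.16
BMR = 447.593 + 848.8746 + 529.758 - 225.16
= 1601.07 kcal/day

1601.07 kcal/day


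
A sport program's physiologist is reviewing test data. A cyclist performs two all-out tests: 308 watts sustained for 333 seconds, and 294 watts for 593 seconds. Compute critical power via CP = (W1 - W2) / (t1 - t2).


W1 = P1 * t1 = 308 * 333 = 102564 J
W2 = P2 * t2 = 294 * 593 = 174342 J
CP = (102564 - 174342) / (333 - 593)
= 276.07 W

276.07 W


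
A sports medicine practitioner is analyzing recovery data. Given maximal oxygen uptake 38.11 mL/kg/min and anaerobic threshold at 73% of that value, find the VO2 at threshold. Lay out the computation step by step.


Percentage as decimal = 0.73
VO2 at AT = 38.11 * 0.73 = 27.82 mL/kg/min

27.82 mL/kg/min


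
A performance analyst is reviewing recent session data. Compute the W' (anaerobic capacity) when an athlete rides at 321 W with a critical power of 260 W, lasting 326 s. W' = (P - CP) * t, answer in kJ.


Above-CP power = 61 W
Duration = 326 s
W' = 61 * 326 = 19886 J
Convert: 19886 / 1000 = 19.886 kJ

19.886 kJ


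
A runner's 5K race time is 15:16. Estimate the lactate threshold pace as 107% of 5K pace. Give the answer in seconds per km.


Total race time = 15*60 + 16 = 916 seconds
5K pace = 916 / 5 = 183.2 sec/km
LT pace = 183.2 * 1.07 = 196.02 sec/km

196.02 s/km


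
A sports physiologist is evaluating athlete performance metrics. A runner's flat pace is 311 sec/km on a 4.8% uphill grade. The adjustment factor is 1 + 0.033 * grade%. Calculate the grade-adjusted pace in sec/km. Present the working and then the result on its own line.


Factor = 1 + 0.033 * 4.8 = 1.1584
Adjusted pace = 311 * 1.1584
= 360.26 sec/km

360.26 s/km


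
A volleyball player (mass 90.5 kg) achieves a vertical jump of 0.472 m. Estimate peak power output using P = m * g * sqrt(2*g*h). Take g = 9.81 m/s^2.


2 * g * h = 2 * 9.81 * 0.472 = 9.26064
sqrt(9.26064) = 3.04313 m/s
P = 90.5 * 9.81 * 3.04313 = 2701.71 W

2701.71 W


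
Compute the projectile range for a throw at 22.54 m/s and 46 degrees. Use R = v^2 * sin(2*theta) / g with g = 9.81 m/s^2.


Two times the angle = 92 degrees
sin(92) = 0.999391
R = 508.0516 * 0.999391 / 9.81 = 51.758 m

51.758 m


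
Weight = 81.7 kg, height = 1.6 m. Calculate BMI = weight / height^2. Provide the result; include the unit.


height^2 = 1.6^2 = 2.56
BMI = 81.7 / 2.56 = 31.91 kg/m^2

31.91 kg/m^2


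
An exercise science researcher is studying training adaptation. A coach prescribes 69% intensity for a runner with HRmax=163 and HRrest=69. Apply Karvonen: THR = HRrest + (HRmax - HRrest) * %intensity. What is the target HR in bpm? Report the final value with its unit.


Heart rate reserve = 163 - 69 = 94
Intensity fraction = 69 / 100 = 0.69
THR = 69 + 94 * 0.69 = 133.86 bpm

133.86 bpm


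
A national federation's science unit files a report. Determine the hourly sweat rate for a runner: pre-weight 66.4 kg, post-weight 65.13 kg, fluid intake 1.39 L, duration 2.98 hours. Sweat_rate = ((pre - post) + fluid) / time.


Mass lost = 66.4 - 65.13 = 1.27 kg
Add fluid consumed: 1.27 + 1.39 = 2.66 L total sweat
Sweat rate = 2.66 / 2.98 = 0.893 L/h

0.893 L/h


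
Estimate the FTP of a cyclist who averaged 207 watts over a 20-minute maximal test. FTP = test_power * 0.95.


FTP = 207 * 0.95 = 196.65 W

196.65 W


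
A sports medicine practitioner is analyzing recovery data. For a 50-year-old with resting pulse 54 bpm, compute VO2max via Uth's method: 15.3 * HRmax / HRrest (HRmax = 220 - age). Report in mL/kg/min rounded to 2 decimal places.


Step 1: HRmax = 220 - 50 = 170 bpm
Step 2: Ratio = 170 / 54 = 3.1481
Step 3: VO2max = 15.3 * 3.1481 = 48.17 mL/kg/min

48.17 mL/kg/min
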